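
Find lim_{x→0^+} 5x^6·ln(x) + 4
The product is a 0·∞ indeterminate form at x → 0⁺.
Rewrite the product as 5·ln(x) / x^(-6) and apply L'Hôpital, or use the standard hierarchy x^(-6) ≫ |ln x| as x → 0⁺.
The indeterminate product → 0, so the limit = 4.

Final answer: 4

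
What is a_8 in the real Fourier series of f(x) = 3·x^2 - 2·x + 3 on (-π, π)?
a_8 = (1/π) ∫_{-π}^{π} f(x)·cos(8x) dx.
Evaluate the integral (use parity and integration by parts as needed): a_8 = 3/16.

Final answer: 3/16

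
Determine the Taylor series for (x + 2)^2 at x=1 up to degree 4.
9 + 6·(x - 1) + (x - 1)^2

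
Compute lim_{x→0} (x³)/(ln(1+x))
Both numerator and denominator → 0 as x → 0; this is a 0/0 indeterminate form.
Expand each to leading order near x = 0: numerator ~ x^3, denominator ~ x.
The limit of the ratio is 0.

Final answer: 0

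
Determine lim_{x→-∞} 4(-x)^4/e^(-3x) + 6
The quotient is an ∞/∞ indeterminate form as x → -∞.
Compare growth rates of the dominant terms (exponentials ≫ polynomials ≫ logarithms), or apply L'Hôpital's rule; the quotient → 0.
Adding the constant: 0 + 6 = 6. Limit = 6.

Final answer: 6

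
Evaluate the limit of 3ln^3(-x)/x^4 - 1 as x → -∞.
The quotient is an ∞/∞ indeterminate form as x → -∞.
Compare growth rates of the dominant terms (exponentials ≫ polynomials ≫ logarithms), or apply L'Hôpital's rule; the quotient → 0.
Adding the constant: 0 - 1 = -1. Limit = -1.

Final answer: -1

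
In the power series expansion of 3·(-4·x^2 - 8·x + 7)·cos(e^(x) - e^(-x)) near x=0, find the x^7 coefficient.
-32/5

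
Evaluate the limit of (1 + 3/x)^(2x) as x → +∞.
As x → +∞: write (1 + 3/x)^(2x) = ((1 + 3/x)^x)^2 → (e^3)^2 = e^6.
Limit = e^(6).

Final answer: e^(6)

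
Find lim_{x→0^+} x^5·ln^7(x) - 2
The product is a 0·∞ indeterminate form at x → 0⁺.
Rewrite the product as ln^7(x) / x^(-5) and apply L'Hôpital, or use the standard hierarchy x^(-5) ≫ |ln x|^7 as x → 0⁺.
The indeterminate product → 0, so the limit = -2.

Final answer: -2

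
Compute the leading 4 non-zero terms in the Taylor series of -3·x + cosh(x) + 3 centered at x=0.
x^4/24 + x^2/2 - 3·x + 4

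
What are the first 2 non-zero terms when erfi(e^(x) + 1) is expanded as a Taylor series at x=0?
2·x·e^(4)/√(π) + erfi(2)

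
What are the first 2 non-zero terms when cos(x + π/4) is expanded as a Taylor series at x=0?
-√(2)·x/2 + √(2)/2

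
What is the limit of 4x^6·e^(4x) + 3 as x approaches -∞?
The product is a 0·∞ indeterminate form at x → -∞.
Rewrite the product as 4x^6 / e^(-4x) (an ∞/∞ form) and apply L'Hôpital, or use the standard hierarchy e^(4|x|) ≫ |x^6| as x → -∞.
The indeterminate product → 0, so the limit = 3.

Final answer: 3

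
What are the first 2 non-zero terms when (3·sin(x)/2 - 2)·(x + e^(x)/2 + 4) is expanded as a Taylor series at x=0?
15·x/4 - 9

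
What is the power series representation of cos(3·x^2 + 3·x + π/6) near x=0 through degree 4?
x^4·(27/4 - 9·√(3)/16) + x^3·(9/4 - 9·√(3)/2) + x^2·(-9·√(3)/4 - 3/2) - 3·x/2 + √(3)/2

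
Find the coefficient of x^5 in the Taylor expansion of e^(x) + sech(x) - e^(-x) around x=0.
Expand to order 5: e^(x) + sech(x) - e^(-x) = x^5/60 + 5·x^4/24 + x^3/3 - x^2/2 + 2·x + 1 + O(x^6).
The coefficient of x^5 is 1/60.

Final answer: 1/60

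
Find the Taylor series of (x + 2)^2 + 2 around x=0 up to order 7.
x^2 + 4·x + 6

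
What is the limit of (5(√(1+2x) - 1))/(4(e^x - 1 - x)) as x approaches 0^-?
Both numerator and denominator → 0 as x → 0^-; this is a 0/0 indeterminate form.
Expand each to leading order near x = 0: numerator ~ 5·x, denominator ~ 2·x^2.
The limit of the ratio is -∞.

Final answer: -∞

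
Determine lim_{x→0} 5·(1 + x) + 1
Direct substitution at x = 0 gives 6.

Final answer: 6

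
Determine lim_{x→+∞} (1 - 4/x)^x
As x → +∞: this is the defining limit (1 - 4/x)^x → e^(-4).
Limit = e^(-4).

Final answer: e^(-4)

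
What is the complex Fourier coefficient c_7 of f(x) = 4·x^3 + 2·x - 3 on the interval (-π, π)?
Compute the real Fourier coefficients first: a_7 = 0, b_7 = 148/343 + 8·π^2/7.
Then c_7 = (a_7 − i·b_7)/2 = -4·i·π^2/7 - 74·i/343.

Final answer: -4·i·π^2/7 - 74·i/343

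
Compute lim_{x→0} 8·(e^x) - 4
Direct substitution at x = 0 gives 4.

Final answer: 4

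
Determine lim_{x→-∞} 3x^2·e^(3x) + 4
The product is a 0·∞ indeterminate form at x → -∞.
Rewrite the product as 3x^2 / e^(-3x) (an ∞/∞ form) and apply L'Hôpital, or use the standard hierarchy e^(3|x|) ≫ |x^2| as x → -∞.
The indeterminate product → 0, so the limit = 4.

Final answer: 4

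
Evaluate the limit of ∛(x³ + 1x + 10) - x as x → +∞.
This is an ∞ − ∞ indeterminate form.
Multiply by (A² + AB + B²)/(A² + AB + B²) where A = ∛(x³+1x + 10), B = x to use A³ − B³ = (A−B)(A²+AB+B²); the x³ terms cancel, leaving (1x + 10)/(A²+AB+B²) with denominator ~ 3x², so the limit is 0.
Limit = 0.

Final answer: 0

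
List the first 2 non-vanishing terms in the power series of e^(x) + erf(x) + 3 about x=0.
x·(1 + 2/√(π)) + 4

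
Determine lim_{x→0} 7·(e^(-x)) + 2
Direct substitution at x = 0 gives 9.

Final answer: 9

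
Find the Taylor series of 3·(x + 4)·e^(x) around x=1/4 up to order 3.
51·e^(1/4)/4 + 63·e^(1/4)·(x - 1/4)/4 + 75·e^(1/4)·(x - 1/4)^2/8 + 29·e^(1/4)·(x - 1/4)^3/8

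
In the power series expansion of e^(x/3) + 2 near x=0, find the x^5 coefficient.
Expand to order 5: e^(x/3) + 2 = x^5/29160 + x^4/1944 + x^3/162 + x^2/18 + x/3 + 3 + O(x^6).
The coefficient of x^5 is 1/29160.

Final answer: 1/29160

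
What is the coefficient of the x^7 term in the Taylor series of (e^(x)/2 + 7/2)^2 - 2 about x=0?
Expand to order 7: (e^(x)/2 + 7/2)^2 - 2 = 71·x^7/10080 + 13·x^6/480 + 23·x^5/240 + 5·x^4/16 + 11·x^3/12 + 9·x^2/4 + 4·x + 14 + O(x^8).
The coefficient of x^7 is 71/10080.

Final answer: 71/10080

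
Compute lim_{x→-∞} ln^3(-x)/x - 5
The quotient is an ∞/∞ indeterminate form as x → -∞.
Compare growth rates of the dominant terms (exponentials ≫ polynomials ≫ logarithms), or apply L'Hôpital's rule; the quotient → 0.
Adding the constant: 0 - 5 = -5. Limit = -5.

Final answer: -5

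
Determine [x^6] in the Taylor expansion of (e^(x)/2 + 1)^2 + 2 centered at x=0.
Expand to order 6: (e^(x)/2 + 1)^2 + 2 = 17·x^6/720 + 3·x^5/40 + 5·x^4/24 + x^3/2 + x^2 + 3·x/2 + 17/4 + O(x^7).
The coefficient of x^6 is 17/720.

Final answer: 17/720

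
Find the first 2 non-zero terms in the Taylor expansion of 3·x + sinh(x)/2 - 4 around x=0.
7·x/2 - 4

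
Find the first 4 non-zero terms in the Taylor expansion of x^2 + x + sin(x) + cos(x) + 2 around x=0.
-x^3/6 + x^2/2 + 2·x + 3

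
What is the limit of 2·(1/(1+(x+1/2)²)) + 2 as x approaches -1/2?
Direct substitution at x = -1/2 gives 4.

Final answer: 4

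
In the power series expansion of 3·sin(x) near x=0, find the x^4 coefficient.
Expand to order 4: 3·sin(x) = -x^3/2 + 3·x + O(x^5).
The coefficient of x^4 is 0.

Final answer: 0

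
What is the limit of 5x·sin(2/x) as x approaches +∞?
As x → +∞: let u = 2/x → 0⁺; then 5·x·sin(2/x) = 5·2·sin(u)/u → 5·2·1 = 10.
Limit = 10.

Final answer: 10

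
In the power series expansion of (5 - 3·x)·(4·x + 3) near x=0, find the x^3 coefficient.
Expand to order 3: (5 - 3·x)·(4·x + 3) = -12·x^2 + 11·x + 15 + O(x^4).
The coefficient of x^3 is 0.

Final answer: 0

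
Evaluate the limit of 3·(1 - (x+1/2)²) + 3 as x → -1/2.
Direct substitution at x = -1/2 gives 6.

Final answer: 6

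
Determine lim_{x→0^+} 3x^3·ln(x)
This is a 0·∞ indeterminate form at x → 0⁺.
Rewrite the product as 3·ln(x) / x^(-3) and apply L'Hôpital, or use the standard hierarchy x^(-3) ≫ |ln x| as x → 0⁺.
The indeterminate product → 0, so the limit = 0.

Final answer: 0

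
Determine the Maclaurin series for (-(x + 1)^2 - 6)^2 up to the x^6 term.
x^4 + 4·x^3 + 18·x^2 + 28·x + 49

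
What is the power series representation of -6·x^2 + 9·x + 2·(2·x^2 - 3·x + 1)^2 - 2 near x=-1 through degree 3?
55 - 147·(x + 1) + 140·(x + 1)^2 - 56·(x + 1)^3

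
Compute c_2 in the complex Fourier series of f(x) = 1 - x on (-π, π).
Compute the real Fourier coefficients first: a_2 = 0, b_2 = 1.
Then c_2 = (a_2 − i·b_2)/2 = -i/2.

Final answer: -i/2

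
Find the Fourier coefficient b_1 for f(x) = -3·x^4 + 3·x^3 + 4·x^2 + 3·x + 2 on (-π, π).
b_1 = (1/π) ∫_{-π}^{π} f(x)·sin(1x) dx.
Evaluate the integral (use parity and integration by parts as needed): b_1 = -30 + 6·π^2.

Final answer: -30 + 6·π^2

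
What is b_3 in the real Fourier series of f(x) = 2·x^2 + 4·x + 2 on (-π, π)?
b_3 = (1/π) ∫_{-π}^{π} f(x)·sin(3x) dx.
Evaluate the integral (use parity and integration by parts as needed): b_3 = 8/3.

Final answer: 8/3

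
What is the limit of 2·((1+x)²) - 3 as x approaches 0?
Direct substitution at x = 0 gives -1.

Final answer: -1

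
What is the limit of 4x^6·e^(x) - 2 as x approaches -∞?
The product is a 0·∞ indeterminate form at x → -∞.
Rewrite the product as 4x^6 / e^(-x) (an ∞/∞ form) and apply L'Hôpital, or use the standard hierarchy e^(|x|) ≫ |x^6| as x → -∞.
The indeterminate product → 0, so the limit = -2.

Final answer: -2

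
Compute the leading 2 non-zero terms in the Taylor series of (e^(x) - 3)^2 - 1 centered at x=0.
3 - 4·x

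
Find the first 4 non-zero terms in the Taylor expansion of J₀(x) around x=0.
-x^6/2304 + x^4/64 - x^2/4 + 1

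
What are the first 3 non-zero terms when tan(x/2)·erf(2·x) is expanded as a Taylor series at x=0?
539·x^6/(180·√(π)) - 5·x^4/(2·√(π)) + 2·x^2/√(π)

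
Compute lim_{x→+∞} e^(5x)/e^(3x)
This is an ∞/∞ indeterminate form as x → +∞.
Rewrite e^(5x)/e^(3x) = e^((5−3)x) = e^(2x); the exponent coefficient is 2 > 0 so e^(2x) → ∞.
Limit = ∞.

Final answer: ∞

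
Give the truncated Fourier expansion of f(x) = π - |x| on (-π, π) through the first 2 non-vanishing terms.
4·cos(x)/π + π/2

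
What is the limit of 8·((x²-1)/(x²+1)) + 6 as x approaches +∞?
Evaluate the dominant behaviour as x → +∞; each term tends to a finite value or vanishes.
Limit = 14.

Final answer: 14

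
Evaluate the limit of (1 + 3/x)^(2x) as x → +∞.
As x → +∞: write (1 + 3/x)^(2x) = ((1 + 3/x)^x)^2 → (e^3)^2 = e^6.
Limit = e^(6).

Final answer: e^(6)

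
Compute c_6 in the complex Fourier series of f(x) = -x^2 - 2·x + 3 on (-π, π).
Compute the real Fourier coefficients first: a_6 = -1/9, b_6 = 2/3.
Then c_6 = (a_6 − i·b_6)/2 = -1/18 - i/3.

Final answer: -1/18 - i/3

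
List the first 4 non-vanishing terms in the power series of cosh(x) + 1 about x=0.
x^6/720 + x^4/24 + x^2/2 + 2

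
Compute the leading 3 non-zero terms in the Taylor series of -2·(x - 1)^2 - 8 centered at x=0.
-2·x^2 + 4·x - 10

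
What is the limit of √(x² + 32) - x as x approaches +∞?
This is an ∞ − ∞ indeterminate form.
Multiply and divide by the conjugate √(x²+32) + x; the x² terms cancel, leaving 32/(√(x²+32)+x) → 0.
Limit = 0.

Final answer: 0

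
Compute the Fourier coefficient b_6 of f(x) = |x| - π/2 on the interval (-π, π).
b_6 = (1/π) ∫_{-π}^{π} f(x)·sin(6x) dx.
Evaluate the integral (use parity and integration by parts as needed): b_6 = 0.

Final answer: 0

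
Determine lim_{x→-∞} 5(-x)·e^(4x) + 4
The product is a 0·∞ indeterminate form at x → -∞.
Rewrite the product as 5(-x) / e^(-4x) (an ∞/∞ form) and apply L'Hôpital, or use the standard hierarchy e^(4|x|) ≫ |(-x)| as x → -∞.
The indeterminate product → 0, so the limit = 4.

Final answer: 4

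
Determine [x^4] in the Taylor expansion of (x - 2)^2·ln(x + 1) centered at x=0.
Expand to order 4: (x - 2)^2·ln(x + 1) = -17·x^4/6 + 13·x^3/3 - 6·x^2 + 4·x + O(x^5).
The coefficient of x^4 is -17/6.

Final answer: -17/6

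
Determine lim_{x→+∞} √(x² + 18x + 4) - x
This is an ∞ − ∞ indeterminate form.
Multiply and divide by the conjugate √(x²+18x + 4) + x; the x² terms cancel, leaving (18x + 4)/(√(x²+18x + 4)+x) → 18/2 = 9.
Limit = 9.

Final answer: 9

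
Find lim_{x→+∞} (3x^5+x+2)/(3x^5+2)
This is an ∞/∞ indeterminate form as x → +∞.
Divide numerator and denominator by x^5 and let the lower-order terms vanish; the leading terms give 3/3 = 1.
Limit = 1.

Final answer: 1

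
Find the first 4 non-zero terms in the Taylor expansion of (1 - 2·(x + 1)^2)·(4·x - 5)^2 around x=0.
16·x^3 + 94·x^2 - 60·x - 25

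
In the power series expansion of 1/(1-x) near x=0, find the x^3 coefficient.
Expand to order 3: 1/(1-x) = x^3 + x^2 + x + 1 + O(x^4).
The coefficient of x^3 is 1.

Final answer: 1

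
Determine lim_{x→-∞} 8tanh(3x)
Evaluate the dominant behaviour as x → -∞; each term tends to a finite value or vanishes.
Limit = -8.

Final answer: -8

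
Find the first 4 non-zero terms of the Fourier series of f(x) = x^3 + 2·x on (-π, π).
(-8 + 2·π^2)·sin(x) + (-π^2 - 1/2)·sin(2·x) + (8/9 + 2·π^2/3)·sin(3·x) + (-π^2/2 - 13/16)·sin(4·x)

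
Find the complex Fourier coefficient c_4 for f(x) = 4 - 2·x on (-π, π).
Compute the real Fourier coefficients first: a_4 = 0, b_4 = 1.
Then c_4 = (a_4 − i·b_4)/2 = -i/2.

Final answer: -i/2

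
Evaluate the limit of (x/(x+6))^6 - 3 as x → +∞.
As x → +∞: x/(x+6) = 1/(1 + 6/x) → 1, and the 6th power of a limit-1 base also → 1; with the additive constant, 1 - 3 = -2.
Limit = -2.

Final answer: -2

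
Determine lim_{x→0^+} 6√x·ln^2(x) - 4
The product is a 0·∞ indeterminate form at x → 0⁺.
Rewrite the product as 6·ln^2(x) / x^(-1/2) and apply L'Hôpital, or use the standard hierarchy x^(-1/2) ≫ |ln x|^2 as x → 0⁺.
The indeterminate product → 0, so the limit = -4.

Final answer: -4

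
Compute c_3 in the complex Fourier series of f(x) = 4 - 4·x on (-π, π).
Compute the real Fourier coefficients first: a_3 = 0, b_3 = -8/3.
Then c_3 = (a_3 − i·b_3)/2 = 4·i/3.

Final answer: 4·i/3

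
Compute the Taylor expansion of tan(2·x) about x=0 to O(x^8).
2176·x^7/315 + 64·x^5/15 + 8·x^3/3 + 2·x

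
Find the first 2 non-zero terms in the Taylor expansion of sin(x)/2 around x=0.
-x^3/12 + x/2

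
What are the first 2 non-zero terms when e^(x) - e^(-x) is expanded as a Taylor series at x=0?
x^3/3 + 2·x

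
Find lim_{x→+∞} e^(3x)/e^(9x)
This is an ∞/∞ indeterminate form as x → +∞.
Rewrite e^(3x)/e^(9x) = e^((3−9)x) = e^(-6x); the exponent coefficient is -6 < 0 so e^(-6x) → 0.
Limit = 0.

Final answer: 0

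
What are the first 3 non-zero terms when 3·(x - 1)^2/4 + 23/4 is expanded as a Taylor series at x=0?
3·x^2/4 - 3·x/2 + 13/2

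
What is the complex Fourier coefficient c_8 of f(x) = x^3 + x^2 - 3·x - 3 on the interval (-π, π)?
Compute the real Fourier coefficients first: a_8 = 1/16, b_8 = 99/128 - π^2/4.
Then c_8 = (a_8 − i·b_8)/2 = 1/32 - 99·i/256 + i·π^2/8.

Final answer: 1/32 - 99·i/256 + i·π^2/8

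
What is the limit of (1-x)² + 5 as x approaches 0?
Direct substitution at x = 0 gives 6.

Final answer: 6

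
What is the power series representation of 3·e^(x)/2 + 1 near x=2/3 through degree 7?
1 + 3·e^(2/3)/2 + 3·e^(2/3)·(x - 2/3)/2 + 3·e^(2/3)·(x - 2/3)^2/4 + e^(2/3)·(x - 2/3)^3/4 + e^(2/3)·(x - 2/3)^4/16 + e^(2/3)·(x - 2/3)^5/80 + e^(2/3)·(x - 2/3)^6/480 + e^(2/3)·(x - 2/3)^7/3360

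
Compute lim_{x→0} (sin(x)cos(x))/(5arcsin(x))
Both numerator and denominator → 0 as x → 0; this is a 0/0 indeterminate form.
Expand each to leading order near x = 0: numerator ~ x, denominator ~ 5·x.
The limit of the ratio is 1/5.

Final answer: 1/5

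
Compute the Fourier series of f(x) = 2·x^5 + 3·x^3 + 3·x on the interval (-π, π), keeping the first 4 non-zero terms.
(-74·π^2 + 4·π^4 + 450)·sin(x) + (-2·π^4 - 27/2 + 7·π^2)·sin(2·x) + (-26·π^2/27 + 214/81 + 4·π^4/3)·sin(3·x) + (-π^4 - π^2/4 - 45/32)·sin(4·x)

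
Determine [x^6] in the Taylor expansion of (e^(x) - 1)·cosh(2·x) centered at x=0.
Expand to order 6: (e^(x) - 1)·cosh(2·x) = 301·x^6/720 + 121·x^5/120 + 25·x^4/24 + 13·x^3/6 + x^2/2 + x + O(x^7).
The coefficient of x^6 is 301/720.

Final answer: 301/720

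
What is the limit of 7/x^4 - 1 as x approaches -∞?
Evaluate the dominant behaviour as x → -∞; each term tends to a finite value or vanishes.
Limit = -1.

Final answer: -1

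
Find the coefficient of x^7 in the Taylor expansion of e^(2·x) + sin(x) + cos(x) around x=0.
Expand to order 7: e^(2·x) + sin(x) + cos(x) = 127·x^7/5040 + 7·x^6/80 + 11·x^5/40 + 17·x^4/24 + 7·x^3/6 + 3·x^2/2 + 3·x + 2 + O(x^8).
The coefficient of x^7 is 127/5040.

Final answer: 127/5040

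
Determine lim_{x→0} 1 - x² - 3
Direct substitution at x = 0 gives -2.

Final answer: -2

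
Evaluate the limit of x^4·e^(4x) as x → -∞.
This is a 0·∞ indeterminate form at x → -∞.
Rewrite the product as x^4 / e^(-4x) (an ∞/∞ form) and apply L'Hôpital, or use the standard hierarchy e^(4|x|) ≫ |x^4| as x → -∞.
The indeterminate product → 0, so the limit = 0.

Final answer: 0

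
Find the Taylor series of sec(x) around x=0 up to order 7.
61·x^6/720 + 5·x^4/24 + x^2/2 + 1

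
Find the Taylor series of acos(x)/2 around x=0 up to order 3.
-x^3/12 - x/2 + π/4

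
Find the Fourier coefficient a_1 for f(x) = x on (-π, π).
a_1 = (1/π) ∫_{-π}^{π} f(x)·cos(1x) dx.
Evaluate the integral (use parity and integration by parts as needed): a_1 = 0.

Final answer: 0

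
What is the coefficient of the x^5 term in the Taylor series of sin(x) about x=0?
Expand to order 5: sin(x) = x^5/120 - x^3/6 + x + O(x^6).
The coefficient of x^5 is 1/120.

Final answer: 1/120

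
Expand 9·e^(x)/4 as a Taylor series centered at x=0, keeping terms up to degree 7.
x^7/2240 + x^6/320 + 3·x^5/160 + 3·x^4/32 + 3·x^3/8 + 9·x^2/8 + 9·x/4 + 9/4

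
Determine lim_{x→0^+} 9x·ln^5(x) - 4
The product is a 0·∞ indeterminate form at x → 0⁺.
Rewrite the product as 9·ln^5(x) / x^(-1) and apply L'Hôpital, or use the standard hierarchy x^(-1) ≫ |ln x|^5 as x → 0⁺.
The indeterminate product → 0, so the limit = -4.

Final answer: -4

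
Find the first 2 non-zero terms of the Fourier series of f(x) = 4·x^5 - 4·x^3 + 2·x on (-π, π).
(-168·π^2 + 8·π^4 + 1012)·sin(x) + (-4·π^4 - 38 + 24·π^2)·sin(2·x)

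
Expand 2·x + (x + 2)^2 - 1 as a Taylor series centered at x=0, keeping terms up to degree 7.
x^2 + 6·x + 3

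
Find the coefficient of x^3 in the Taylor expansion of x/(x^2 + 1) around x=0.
Expand to order 3: x/(x^2 + 1) = -x^3 + x + O(x^4).
The coefficient of x^3 is -1.

Final answer: -1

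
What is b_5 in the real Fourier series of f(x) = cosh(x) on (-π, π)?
b_5 = (1/π) ∫_{-π}^{π} f(x)·sin(5x) dx.
Evaluate the integral (use parity and integration by parts as needed): b_5 = 0.

Final answer: 0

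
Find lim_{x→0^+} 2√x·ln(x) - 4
The product is a 0·∞ indeterminate form at x → 0⁺.
Rewrite the product as 2·ln(x) / x^(-1/2) and apply L'Hôpital, or use the standard hierarchy x^(-1/2) ≫ |ln x| as x → 0⁺.
The indeterminate product → 0, so the limit = -4.

Final answer: -4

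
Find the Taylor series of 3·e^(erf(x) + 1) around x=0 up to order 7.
x^7·(-e/(7·√(π)) - 4·e/(3·π^(5/2)) + 8·e/(105·π^(7/2)) + 38·e/(15·π^(3/2))) + x^6·(-8·e/(3·π^2) + 4·e/(15·π^3) + 28·e/(15·π)) + x^5·(-4·e/π^(3/2) + 4·e/(5·π^(5/2)) + 3·e/(5·√(π))) + x^4·(-4·e/π + 2·e/π^2) + x^3·(-2·e/√(π) + 4·e/π^(3/2)) + 6·e·x^2/π + 6·e·x/√(π) + 3·e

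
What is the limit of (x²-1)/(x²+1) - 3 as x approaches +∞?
Evaluate the dominant behaviour as x → +∞; each term tends to a finite value or vanishes.
Limit = -2.

Final answer: -2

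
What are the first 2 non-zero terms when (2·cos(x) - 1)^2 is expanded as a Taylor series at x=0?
1 - 2·x^2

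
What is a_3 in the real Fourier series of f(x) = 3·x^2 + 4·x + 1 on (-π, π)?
a_3 = (1/π) ∫_{-π}^{π} f(x)·cos(3x) dx.
Evaluate the integral (use parity and integration by parts as needed): a_3 = -4/3.

Final answer: -4/3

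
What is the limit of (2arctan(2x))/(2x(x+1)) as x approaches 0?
Both numerator and denominator → 0 as x → 0; this is a 0/0 indeterminate form.
Expand each to leading order near x = 0: numerator ~ 4·x, denominator ~ 2·x.
The limit of the ratio is 2.

Final answer: 2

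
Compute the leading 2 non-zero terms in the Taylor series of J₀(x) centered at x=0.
1 - x^2/4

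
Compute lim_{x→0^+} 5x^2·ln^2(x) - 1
The product is a 0·∞ indeterminate form at x → 0⁺.
Rewrite the product as 5·ln^2(x) / x^(-2) and apply L'Hôpital, or use the standard hierarchy x^(-2) ≫ |ln x|^2 as x → 0⁺.
The indeterminate product → 0, so the limit = -1.

Final answer: -1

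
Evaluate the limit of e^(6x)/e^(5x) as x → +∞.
This is an ∞/∞ indeterminate form as x → +∞.
Rewrite e^(6x)/e^(5x) = e^((6−5)x) = e^(x); the exponent coefficient is 1 > 0 so e^(x) → ∞.
Limit = ∞.

Final answer: ∞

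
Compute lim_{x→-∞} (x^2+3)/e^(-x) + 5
The quotient is an ∞/∞ indeterminate form as x → -∞.
Compare growth rates of the dominant terms (exponentials ≫ polynomials ≫ logarithms), or apply L'Hôpital's rule; the quotient → 0.
Adding the constant: 0 + 5 = 5. Limit = 5.

Final answer: 5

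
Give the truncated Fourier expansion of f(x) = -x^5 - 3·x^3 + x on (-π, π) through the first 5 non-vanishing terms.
(-202 - 2·π^4 + 34·π^2)·sin(x) + (-2·π^2 + 2 + π^4)·sin(2·x) + (-2·π^4/3 - 14·π^2/27 + 82/81)·sin(3·x) + (-53/64 + 7·π^2/8 + π^4/2)·sin(4·x) + (-2·π^4/5 - 22·π^2/25 + 382/625)·sin(5·x)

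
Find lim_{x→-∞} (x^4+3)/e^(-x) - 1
The quotient is an ∞/∞ indeterminate form as x → -∞.
Compare growth rates of the dominant terms (exponentials ≫ polynomials ≫ logarithms), or apply L'Hôpital's rule; the quotient → 0.
Adding the constant: 0 - 1 = -1. Limit = -1.

Final answer: -1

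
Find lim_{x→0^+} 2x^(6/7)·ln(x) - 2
The product is a 0·∞ indeterminate form at x → 0⁺.
Rewrite the product as 2·ln(x) / x^(-6/7) and apply L'Hôpital, or use the standard hierarchy x^(-6/7) ≫ |ln x| as x → 0⁺.
The indeterminate product → 0, so the limit = -2.

Final answer: -2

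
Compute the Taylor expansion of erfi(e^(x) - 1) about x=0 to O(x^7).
361·x^6/(360·√(π)) + 21·x^5/(20·√(π)) + 13·x^4/(12·√(π)) + x^3/√(π) + x^2/√(π) + 2·x/√(π)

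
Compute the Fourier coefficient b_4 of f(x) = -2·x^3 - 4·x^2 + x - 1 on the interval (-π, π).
b_4 = (1/π) ∫_{-π}^{π} f(x)·sin(4x) dx.
Evaluate the integral (use parity and integration by parts as needed): b_4 = -7/8 + π^2.

Final answer: -7/8 + π^2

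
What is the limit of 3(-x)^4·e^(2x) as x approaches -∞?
This is a 0·∞ indeterminate form at x → -∞.
Rewrite the product as 3(-x)^4 / e^(-2x) (an ∞/∞ form) and apply L'Hôpital, or use the standard hierarchy e^(2|x|) ≫ |(-x)^4| as x → -∞.
The indeterminate product → 0, so the limit = 0.

Final answer: 0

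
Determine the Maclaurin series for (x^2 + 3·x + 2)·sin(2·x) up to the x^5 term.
-4·x^5/5 - 4·x^4 - 2·x^3/3 + 6·x^2 + 4·x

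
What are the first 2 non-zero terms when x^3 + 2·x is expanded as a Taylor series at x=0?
x^3 + 2·x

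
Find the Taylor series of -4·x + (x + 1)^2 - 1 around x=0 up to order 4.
x^2 - 2·x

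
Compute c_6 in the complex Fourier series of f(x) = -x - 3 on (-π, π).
Compute the real Fourier coefficients first: a_6 = 0, b_6 = 1/3.
Then c_6 = (a_6 − i·b_6)/2 = -i/6.

Final answer: -i/6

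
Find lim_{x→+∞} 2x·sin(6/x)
As x → +∞: let u = 6/x → 0⁺; then 2·x·sin(6/x) = 2·6·sin(u)/u → 2·6·1 = 12.
Limit = 12.

Final answer: 12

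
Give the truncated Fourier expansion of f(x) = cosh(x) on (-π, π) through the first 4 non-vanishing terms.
-cos(x)·sinh(π)/π + 2·cos(2·x)·sinh(π)/(5·π) - cos(3·x)·sinh(π)/(5·π) + sinh(π)/π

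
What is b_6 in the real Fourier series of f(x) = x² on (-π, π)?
b_6 = (1/π) ∫_{-π}^{π} f(x)·sin(6x) dx.
Evaluate the integral (use parity and integration by parts as needed): b_6 = 0.

Final answer: 0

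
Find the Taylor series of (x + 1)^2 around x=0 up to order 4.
x^2 + 2·x + 1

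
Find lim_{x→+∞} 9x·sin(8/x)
As x → +∞: let u = 8/x → 0⁺; then 9·x·sin(8/x) = 9·8·sin(u)/u → 9·8·1 = 72.
Limit = 72.

Final answer: 72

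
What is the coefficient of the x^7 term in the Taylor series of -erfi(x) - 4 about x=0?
Expand to order 7: -erfi(x) - 4 = -x^7/(21·√(π)) - x^5/(5·√(π)) - 2·x^3/(3·√(π)) - 2·x/√(π) - 4 + O(x^8).
The coefficient of x^7 is -1/(21·√(π)).

Final answer: -1/(21·√(π))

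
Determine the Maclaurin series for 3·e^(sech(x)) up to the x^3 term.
-3·e·x^2/2 + 3·e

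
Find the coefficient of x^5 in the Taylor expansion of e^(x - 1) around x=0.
Expand to order 5: e^(x - 1) = x^5·e^(-1)/120 + x^4·e^(-1)/24 + x^3·e^(-1)/6 + x^2·e^(-1)/2 + x·e^(-1) + e^(-1) + O(x^6).
The coefficient of x^5 is e^(-1)/120.

Final answer: e^(-1)/120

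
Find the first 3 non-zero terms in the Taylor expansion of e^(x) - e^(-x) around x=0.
x^5/60 + x^3/3 + 2·x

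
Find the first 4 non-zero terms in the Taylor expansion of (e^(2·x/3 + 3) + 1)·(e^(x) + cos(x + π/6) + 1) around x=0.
x^3·(-23·√(3)·e^(3)/162 + 1/4 + 257·e^(3)/324) + x^2·(-5·√(3)·e^(3)/36 - √(3)/4 + 1/2 + 23·e^(3)/18) + x·(1/2 + √(3)·e^(3)/3 + 11·e^(3)/6) + √(3)/2 + 2 + √(3)·e^(3)/2 + 2·e^(3)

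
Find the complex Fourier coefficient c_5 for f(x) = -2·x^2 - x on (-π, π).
Compute the real Fourier coefficients first: a_5 = 8/25, b_5 = -2/5.
Then c_5 = (a_5 − i·b_5)/2 = 4/25 + i/5.

Final answer: 4/25 + i/5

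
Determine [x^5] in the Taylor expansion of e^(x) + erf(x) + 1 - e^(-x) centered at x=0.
Expand to order 5: e^(x) + erf(x) + 1 - e^(-x) = x^5·(1/60 + 1/(5·√(π))) + x^3·(1/3 - 2/(3·√(π))) + x·(2/√(π) + 2) + 1 + O(x^6).
The coefficient of x^5 is 1/60 + 1/(5·√(π)).

Final answer: 1/60 + 1/(5·√(π))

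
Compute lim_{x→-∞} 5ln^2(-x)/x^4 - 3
The quotient is an ∞/∞ indeterminate form as x → -∞.
Compare growth rates of the dominant terms (exponentials ≫ polynomials ≫ logarithms), or apply L'Hôpital's rule; the quotient → 0.
Adding the constant: 0 - 3 = -3. Limit = -3.

Final answer: -3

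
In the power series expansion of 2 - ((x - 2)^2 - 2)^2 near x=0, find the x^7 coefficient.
Expand to order 7: 2 - ((x - 2)^2 - 2)^2 = -x^4 + 8·x^3 - 20·x^2 + 16·x - 2 + O(x^8).
The coefficient of x^7 is 0.

Final answer: 0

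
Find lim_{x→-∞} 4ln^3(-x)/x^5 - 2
The quotient is an ∞/∞ indeterminate form as x → -∞.
Compare growth rates of the dominant terms (exponentials ≫ polynomials ≫ logarithms), or apply L'Hôpital's rule; the quotient → 0.
Adding the constant: 0 - 2 = -2. Limit = -2.

Final answer: -2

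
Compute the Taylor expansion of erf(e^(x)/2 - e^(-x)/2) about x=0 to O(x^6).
-7·x^5/(60·√(π)) - x^3/(3·√(π)) + 2·x/√(π)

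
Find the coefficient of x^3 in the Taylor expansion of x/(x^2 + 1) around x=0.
Expand to order 3: x/(x^2 + 1) = -x^3 + x + O(x^4).
The coefficient of x^3 is -1.

Final answer: -1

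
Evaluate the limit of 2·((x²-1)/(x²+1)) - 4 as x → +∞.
Evaluate the dominant behaviour as x → +∞; each term tends to a finite value or vanishes.
Limit = -2.

Final answer: -2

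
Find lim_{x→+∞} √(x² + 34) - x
This is an ∞ − ∞ indeterminate form.
Multiply and divide by the conjugate √(x²+34) + x; the x² terms cancel, leaving 34/(√(x²+34)+x) → 0.
Limit = 0.

Final answer: 0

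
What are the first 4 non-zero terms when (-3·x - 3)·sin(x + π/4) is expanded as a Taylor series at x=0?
√(2)·x^3 - 3·√(2)·x^2/4 - 3·√(2)·x - 3·√(2)/2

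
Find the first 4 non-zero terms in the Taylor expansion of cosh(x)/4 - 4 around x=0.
x^6/2880 + x^4/96 + x^2/8 - 15/4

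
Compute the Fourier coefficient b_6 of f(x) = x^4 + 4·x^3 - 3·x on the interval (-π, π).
b_6 = (1/π) ∫_{-π}^{π} f(x)·sin(6x) dx.
Evaluate the integral (use parity and integration by parts as needed): b_6 = 11/9 - 4·π^2/3.

Final answer: 11/9 - 4·π^2/3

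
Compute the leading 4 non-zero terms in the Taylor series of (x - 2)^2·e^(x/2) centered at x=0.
x^3/12 - x^2/2 - 2·x + 4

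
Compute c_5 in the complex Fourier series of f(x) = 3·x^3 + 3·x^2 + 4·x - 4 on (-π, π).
Compute the real Fourier coefficients first: a_5 = -12/25, b_5 = 164/125 + 6·π^2/5.
Then c_5 = (a_5 − i·b_5)/2 = -6/25 - 3·i·π^2/5 - 82·i/125.

Final answer: -6/25 - 3·i·π^2/5 - 82·i/125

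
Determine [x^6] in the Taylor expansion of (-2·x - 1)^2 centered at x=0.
Expand to order 6: (-2·x - 1)^2 = 4·x^2 + 4·x + 1 + O(x^7).
The coefficient of x^6 is 0.

Final answer: 0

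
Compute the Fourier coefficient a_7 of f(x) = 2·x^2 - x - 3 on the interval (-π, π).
a_7 = (1/π) ∫_{-π}^{π} f(x)·cos(7x) dx.
Evaluate the integral (use parity and integration by parts as needed): a_7 = -8/49.

Final answer: -8/49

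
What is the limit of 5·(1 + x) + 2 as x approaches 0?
Direct substitution at x = 0 gives 7.

Final answer: 7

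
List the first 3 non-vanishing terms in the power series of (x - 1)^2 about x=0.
x^2 - 2·x + 1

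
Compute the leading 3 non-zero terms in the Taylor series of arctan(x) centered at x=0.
x^5/5 - x^3/3 + x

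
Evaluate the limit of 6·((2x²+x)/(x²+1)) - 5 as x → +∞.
Evaluate the dominant behaviour as x → +∞; each term tends to a finite value or vanishes.
Limit = 7.

Final answer: 7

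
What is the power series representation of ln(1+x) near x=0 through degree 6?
-x^6/6 + x^5/5 - x^4/4 + x^3/3 - x^2/2 + x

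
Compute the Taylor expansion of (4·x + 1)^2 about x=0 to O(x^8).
16·x^2 + 8·x + 1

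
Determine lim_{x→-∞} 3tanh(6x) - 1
Evaluate the dominant behaviour as x → -∞; each term tends to a finite value or vanishes.
Limit = -4.

Final answer: -4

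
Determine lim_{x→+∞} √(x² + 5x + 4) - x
As x → +∞: multiply by the conjugate to get (5x+4)/(√(x²+5x+4)+x); the denominator ~ 2x, so the limit is 5/2.
Limit = 5/2.

Final answer: 5/2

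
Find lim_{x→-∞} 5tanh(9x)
Evaluate the dominant behaviour as x → -∞; each term tends to a finite value or vanishes.
Limit = -5.

Final answer: -5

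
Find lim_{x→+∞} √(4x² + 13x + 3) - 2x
As x → +∞: multiply by the conjugate to get (13x+3)/(√(4x²+13x+3)+2x); the denominator ~ 4x, so the limit is 13/4.
Limit = 13/4.

Final answer: 13/4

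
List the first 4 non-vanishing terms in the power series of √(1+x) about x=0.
x^3/16 - x^2/8 + x/2 + 1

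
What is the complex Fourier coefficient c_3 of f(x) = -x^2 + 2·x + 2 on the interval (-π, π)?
Compute the real Fourier coefficients first: a_3 = 4/9, b_3 = 4/3.
Then c_3 = (a_3 − i·b_3)/2 = 2/9 - 2·i/3.

Final answer: 2/9 - 2·i/3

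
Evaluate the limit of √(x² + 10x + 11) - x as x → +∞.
As x → +∞: multiply by the conjugate to get (10x+11)/(√(x²+10x+11)+x); the denominator ~ 2x, so the limit is 10/2 = 5.
Limit = 5.

Final answer: 5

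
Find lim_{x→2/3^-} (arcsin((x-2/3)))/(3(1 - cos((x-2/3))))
Both numerator and denominator → 0 as x → 2/3^-; this is a 0/0 indeterminate form.
Expand each to leading order near x = 2/3: numerator ~ (x - 2/3), denominator ~ 3·(x - 2/3)^2/2.
The limit of the ratio is -∞.

Final answer: -∞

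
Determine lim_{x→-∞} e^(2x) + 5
Evaluate the dominant behaviour as x → -∞; each term tends to a finite value or vanishes.
Limit = 5.

Final answer: 5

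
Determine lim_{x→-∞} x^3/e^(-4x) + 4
The quotient is an ∞/∞ indeterminate form as x → -∞.
Compare growth rates of the dominant terms (exponentials ≫ polynomials ≫ logarithms), or apply L'Hôpital's rule; the quotient → 0.
Adding the constant: 0 + 4 = 4. Limit = 4.

Final answer: 4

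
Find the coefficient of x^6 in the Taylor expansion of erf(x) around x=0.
Expand to order 6: erf(x) = x^5/(5·√(π)) - 2·x^3/(3·√(π)) + 2·x/√(π) + O(x^7).
The coefficient of x^6 is 0.

Final answer: 0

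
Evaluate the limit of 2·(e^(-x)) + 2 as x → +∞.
Evaluate the dominant behaviour as x → +∞; each term tends to a finite value or vanishes.
Limit = 2.

Final answer: 2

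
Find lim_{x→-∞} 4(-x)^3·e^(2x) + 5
The product is a 0·∞ indeterminate form at x → -∞.
Rewrite the product as 4(-x)^3 / e^(-2x) (an ∞/∞ form) and apply L'Hôpital, or use the standard hierarchy e^(2|x|) ≫ |(-x)^3| as x → -∞.
The indeterminate product → 0, so the limit = 5.

Final answer: 5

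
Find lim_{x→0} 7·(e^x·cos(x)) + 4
Direct substitution at x = 0 gives 11.

Final answer: 11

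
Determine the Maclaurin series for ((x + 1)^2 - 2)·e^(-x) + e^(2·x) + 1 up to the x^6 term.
9·x^6/80 + 23·x^5/120 + 19·x^4/24 + 3·x^3/2 + x^2/2 + 5·x + 1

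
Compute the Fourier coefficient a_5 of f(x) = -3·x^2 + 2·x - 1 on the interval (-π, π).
a_5 = (1/π) ∫_{-π}^{π} f(x)·cos(5x) dx.
Evaluate the integral (use parity and integration by parts as needed): a_5 = 12/25.

Final answer: 12/25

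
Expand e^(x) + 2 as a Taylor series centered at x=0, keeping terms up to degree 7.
x^7/5040 + x^6/720 + x^5/120 + x^4/24 + x^3/6 + x^2/2 + x + 3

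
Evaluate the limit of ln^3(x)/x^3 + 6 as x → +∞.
The quotient is an ∞/∞ indeterminate form as x → +∞.
The polynomial denominator x^3 dominates the logarithmic numerator (any positive power of x ≫ ln^3(x) as x → ∞), so the quotient → 0.
Adding the constant: 0 + 6 = 6. Limit = 6.

Final answer: 6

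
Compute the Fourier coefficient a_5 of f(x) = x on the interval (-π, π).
a_5 = (1/π) ∫_{-π}^{π} f(x)·cos(5x) dx.
Evaluate the integral (use parity and integration by parts as needed): a_5 = 0.

Final answer: 0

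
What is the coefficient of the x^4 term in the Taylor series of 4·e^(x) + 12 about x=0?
Expand to order 4: 4·e^(x) + 12 = x^4/6 + 2·x^3/3 + 2·x^2 + 4·x + 16 + O(x^5).
The coefficient of x^4 is 1/6.

Final answer: 1/6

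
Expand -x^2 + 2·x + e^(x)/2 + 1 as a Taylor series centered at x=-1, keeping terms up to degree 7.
(1 - 4·e)·e^(-1)/2 + (1 + 8·e)·e^(-1)·(x + 1)/2 + (1 - 4·e)·e^(-1)·(x + 1)^2/4 + e^(-1)·(x + 1)^3/12 + e^(-1)·(x + 1)^4/48 + e^(-1)·(x + 1)^5/240 + e^(-1)·(x + 1)^6/1440 + e^(-1)·(x + 1)^7/10080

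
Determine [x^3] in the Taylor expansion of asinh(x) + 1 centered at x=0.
Expand to order 3: asinh(x) + 1 = -x^3/6 + x + 1 + O(x^4).
The coefficient of x^3 is -1/6.

Final answer: -1/6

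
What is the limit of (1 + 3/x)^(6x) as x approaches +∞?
As x → +∞: write (1 + 3/x)^(6x) = ((1 + 3/x)^x)^6 → (e^3)^6 = e^18.
Limit = e^(18).

Final answer: e^(18)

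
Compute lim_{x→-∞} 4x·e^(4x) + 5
The product is a 0·∞ indeterminate form at x → -∞.
Rewrite the product as 4x / e^(-4x) (an ∞/∞ form) and apply L'Hôpital, or use the standard hierarchy e^(4|x|) ≫ |x| as x → -∞.
The indeterminate product → 0, so the limit = 5.

Final answer: 5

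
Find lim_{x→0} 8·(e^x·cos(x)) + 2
Direct substitution at x = 0 gives 10.

Final answer: 10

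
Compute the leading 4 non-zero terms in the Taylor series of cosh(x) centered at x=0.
x^6/720 + x^4/24 + x^2/2 + 1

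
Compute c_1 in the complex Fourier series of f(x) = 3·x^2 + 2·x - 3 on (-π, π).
Compute the real Fourier coefficients first: a_1 = -12, b_1 = 4.
Then c_1 = (a_1 − i·b_1)/2 = -6 - 2·i.

Final answer: -6 - 2·i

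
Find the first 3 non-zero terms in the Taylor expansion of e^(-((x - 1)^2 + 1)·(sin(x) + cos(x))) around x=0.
-5·x^3·e^(-2)/3 + 2·x^2·e^(-2) + e^(-2)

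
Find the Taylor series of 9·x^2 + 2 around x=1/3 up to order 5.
3 + 6·(x - 1/3) + 9·(x - 1/3)^2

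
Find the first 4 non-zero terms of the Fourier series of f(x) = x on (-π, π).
2·sin(x) - sin(2·x) + 2·sin(3·x)/3 - sin(4·x)/2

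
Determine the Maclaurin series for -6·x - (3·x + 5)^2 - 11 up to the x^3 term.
-9·x^2 - 36·x - 36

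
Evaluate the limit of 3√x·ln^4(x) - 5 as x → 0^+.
The product is a 0·∞ indeterminate form at x → 0⁺.
Rewrite the product as 3·ln^4(x) / x^(-1/2) and apply L'Hôpital, or use the standard hierarchy x^(-1/2) ≫ |ln x|^4 as x → 0⁺.
The indeterminate product → 0, so the limit = -5.

Final answer: -5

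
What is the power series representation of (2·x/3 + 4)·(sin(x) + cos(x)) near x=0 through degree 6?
11·x^5/180 + x^4/18 - x^3 - 4·x^2/3 + 14·x/3 + 4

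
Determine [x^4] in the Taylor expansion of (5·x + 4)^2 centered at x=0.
Expand to order 4: (5·x + 4)^2 = 25·x^2 + 40·x + 16 + O(x^5).
The coefficient of x^4 is 0.

Final answer: 0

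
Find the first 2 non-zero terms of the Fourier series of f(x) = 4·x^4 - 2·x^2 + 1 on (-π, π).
(200 - 32·π^2)·cos(x) - 2·π^2/3 + 1 + 4·π^4/5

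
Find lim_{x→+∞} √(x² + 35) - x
This is an ∞ − ∞ indeterminate form.
Multiply and divide by the conjugate √(x²+35) + x; the x² terms cancel, leaving 35/(√(x²+35)+x) → 0.
Limit = 0.

Final answer: 0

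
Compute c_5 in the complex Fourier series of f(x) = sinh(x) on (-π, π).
Compute the real Fourier coefficients first: a_5 = 0, b_5 = 5·sinh(π)/(13·π).
Then c_5 = (a_5 − i·b_5)/2 = -5·i·sinh(π)/(26·π).

Final answer: -5·i·sinh(π)/(26·π)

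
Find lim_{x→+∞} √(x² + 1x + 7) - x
This is an ∞ − ∞ indeterminate form.
Multiply and divide by the conjugate √(x²+1x + 7) + x; the x² terms cancel, leaving (1x + 7)/(√(x²+1x + 7)+x) → 1/2.
Limit = 1/2.

Final answer: 1/2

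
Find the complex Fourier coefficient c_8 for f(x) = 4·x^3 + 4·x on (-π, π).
Compute the real Fourier coefficients first: a_8 = 0, b_8 = -π^2 - 29/32.
Then c_8 = (a_8 − i·b_8)/2 = 29·i/64 + i·π^2/2.

Final answer: 29·i/64 + i·π^2/2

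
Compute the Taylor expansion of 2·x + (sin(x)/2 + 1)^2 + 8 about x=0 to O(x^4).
-x^3/6 + x^2/4 + 3·x + 9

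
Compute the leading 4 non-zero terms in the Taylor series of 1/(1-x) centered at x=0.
x^3 + x^2 + x + 1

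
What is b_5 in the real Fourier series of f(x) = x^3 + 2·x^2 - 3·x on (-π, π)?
b_5 = (1/π) ∫_{-π}^{π} f(x)·sin(5x) dx.
Evaluate the integral (use parity and integration by parts as needed): b_5 = -162/125 + 2·π^2/5.

Final answer: -162/125 + 2·π^2/5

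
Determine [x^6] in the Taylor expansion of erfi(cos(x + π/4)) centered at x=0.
Expand to order 6: erfi(cos(x + π/4)) = 2·√(2)·x^6·e^(1/2)/(15·√(π)) + √(2)·x^5·e^(1/2)/(30·√(π)) - √(2)·x^4·e^(1/2)/(3·√(π)) + √(2)·x^3·e^(1/2)/(3·√(π)) - √(2)·x·e^(1/2)/√(π) + erfi(√(2)/2) + O(x^7).
The coefficient of x^6 is 2·√(2)·e^(1/2)/(15·√(π)).

Final answer: 2·√(2)·e^(1/2)/(15·√(π))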